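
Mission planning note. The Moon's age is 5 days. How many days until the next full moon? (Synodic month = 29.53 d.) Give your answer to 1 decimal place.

Full moon is 0.5 of the way through the cycle: age 0.5 × 29.53 = 14.765 d.
So 9.765 days remain (14.765 − 5).

9.8 days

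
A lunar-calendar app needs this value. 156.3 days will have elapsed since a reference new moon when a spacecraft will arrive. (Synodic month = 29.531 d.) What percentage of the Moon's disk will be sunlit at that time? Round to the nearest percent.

156.3/29.531 = 5.293 lunations, so 5 complete cycles and 8.65 d into the next.
Elongation θ = 360° × 8.65/29.531 ≈ 105.4°.
cos 105.4° = (-0.265), so f = (1 − (-0.265))/2 = 0.633, so 63%.

63%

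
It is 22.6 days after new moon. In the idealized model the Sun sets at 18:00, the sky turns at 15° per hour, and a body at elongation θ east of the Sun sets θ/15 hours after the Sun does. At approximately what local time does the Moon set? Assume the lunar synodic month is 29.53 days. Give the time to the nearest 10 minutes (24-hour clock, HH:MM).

Elongation θ = 360° × 22.6/29.53 ≈ 275.5°.
At 15° of sky rotation per hour, 275.5° corresponds to a 18.37 h lag.
18:00 + 18.368 h ≈ 12:22 → 12:20 to the nearest ten minutes.

12:20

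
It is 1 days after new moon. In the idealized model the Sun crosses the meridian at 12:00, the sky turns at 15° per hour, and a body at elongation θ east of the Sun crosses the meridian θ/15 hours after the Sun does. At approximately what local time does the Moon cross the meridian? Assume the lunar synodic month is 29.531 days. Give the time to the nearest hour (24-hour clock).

Phase angle: θ = 360°·(1 d)/(29.531 d) = 12.2°.
The Moon trails the Sun by θ/15 = 12.2/15 ≈ 0.81 hours.
12:00 + 0.81 h ≈ 12:49 → 13:00 to the nearest hour.

13:00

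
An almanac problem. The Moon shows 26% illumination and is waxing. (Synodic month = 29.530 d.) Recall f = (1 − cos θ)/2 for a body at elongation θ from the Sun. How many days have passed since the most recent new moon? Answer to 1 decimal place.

cos θ = 1 − 2f = 0.480, giving a principal value of 61.3°.
Waxing ⇒ before full, so θ = 61.3°.
Age = 29.530 × 61.3°/360° ≈ 5.03 days.

5.0 days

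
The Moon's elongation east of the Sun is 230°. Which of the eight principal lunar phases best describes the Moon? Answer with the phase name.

230° lies in the waning gibbous sector of the 8-phase cycle.

waning gibbous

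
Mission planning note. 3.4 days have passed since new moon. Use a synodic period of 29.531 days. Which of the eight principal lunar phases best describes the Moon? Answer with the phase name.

waxing crescent

At 3.4/29.531 of the cycle, θ ≈ 41° — the waxing crescent range.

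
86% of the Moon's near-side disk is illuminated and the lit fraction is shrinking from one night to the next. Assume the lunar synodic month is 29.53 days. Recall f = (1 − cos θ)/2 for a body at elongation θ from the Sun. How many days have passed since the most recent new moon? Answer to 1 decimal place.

18.4 days

From f = (1 − cos θ)/2: cos θ = 1 − 2×0.86 = -0.720; arccos → 136.1°.
Waning ⇒ past full, so θ = 360° − 136.1° = 223.9°.
Age = 29.53 × 223.9°/360° ≈ 18.37 days.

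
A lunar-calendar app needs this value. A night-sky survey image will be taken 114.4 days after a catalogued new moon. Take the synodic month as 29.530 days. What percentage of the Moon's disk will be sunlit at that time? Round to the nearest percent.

114.4 d spans 3 complete synodic months (3 × 29.530 = 88.59 d) plus 25.81 d.
Elongation θ = 360° × 25.81/29.530 ≈ 314.6°.
Illuminated fraction = (1 − cos 314.6°)/2 = (1 − 0.703)/2 ≈ 0.149, so 15%.

15%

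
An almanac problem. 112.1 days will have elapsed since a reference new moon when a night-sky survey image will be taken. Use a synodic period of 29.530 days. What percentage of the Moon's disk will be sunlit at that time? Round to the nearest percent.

112.1/29.530 = 3.796 lunations, so 3 complete cycles and 23.51 d into the next.
Phase angle: θ = 360°·(23.51 d)/(29.530 d) = 286.6°.
With cos θ = 0.286, the lit fraction is (1 − 0.286)/2 ≈ 0.357, so 36%.

36%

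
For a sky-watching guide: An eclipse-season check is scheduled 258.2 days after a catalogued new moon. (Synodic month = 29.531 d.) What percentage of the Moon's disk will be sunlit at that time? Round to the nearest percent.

52%

Reduce mod P: 258.2 − 8×29.531 = 21.95 d into the current lunation.
Phase angle: θ = 360°·(21.95 d)/(29.531 d) = 267.6°.
Illuminated fraction = (1 − cos 267.6°)/2 = (1 − (-0.042))/2 ≈ 0.521, so 52%.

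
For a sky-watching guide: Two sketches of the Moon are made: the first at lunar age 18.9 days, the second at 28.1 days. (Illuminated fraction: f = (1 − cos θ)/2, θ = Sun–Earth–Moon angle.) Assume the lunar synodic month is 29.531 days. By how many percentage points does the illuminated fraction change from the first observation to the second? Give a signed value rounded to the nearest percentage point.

-80 percentage points

First observation: θ = 360°·18.9/29.531 = 230.4°, so f = 0.819.
Second observation: θ = 342.6°, f = 0.023.
Δf = 0.023 − 0.819 = -0.796, i.e. -80 pp.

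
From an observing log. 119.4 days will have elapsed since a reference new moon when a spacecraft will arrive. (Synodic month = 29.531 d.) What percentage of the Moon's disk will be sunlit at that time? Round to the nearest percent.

Reduce mod P: 119.4 − 4×29.531 = 1.28 d into the current lunation.
The Moon has covered 1.28/29.531 of its cycle, so θ ≈ 360° × 1.28/29.531 = 15.6°.
With cos θ = 0.963, the lit fraction is (1 − 0.963)/2 ≈ 0.018, so 2%.

2%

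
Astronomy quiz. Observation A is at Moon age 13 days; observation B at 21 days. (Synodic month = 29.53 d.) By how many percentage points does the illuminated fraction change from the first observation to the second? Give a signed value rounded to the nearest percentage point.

θ₁ = 360° × 13/29.53 = 158.5°, f₁ = (1 − cos θ₁)/2 = 0.965.
θ₂ = 360° × 21/29.53 = 256.0°, f₂ = (1 − cos θ₂)/2 = 0.621.
Change = f₂ − f₁ = -0.344 → -34 percentage points.

-34 pp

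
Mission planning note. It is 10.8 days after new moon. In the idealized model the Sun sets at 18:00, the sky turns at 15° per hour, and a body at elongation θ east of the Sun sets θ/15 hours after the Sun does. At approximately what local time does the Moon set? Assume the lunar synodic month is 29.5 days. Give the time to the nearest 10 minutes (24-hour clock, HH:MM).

02:50

Elongation θ = 360° × 10.8/29.5 ≈ 131.8°.
The Moon trails the Sun by θ/15 = 131.8/15 ≈ 8.79 hours.
18:00 + 8.786 h ≈ 02:47 → 02:50 to the nearest ten minutes.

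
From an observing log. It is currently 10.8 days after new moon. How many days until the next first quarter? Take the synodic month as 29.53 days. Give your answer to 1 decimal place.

26.1 days

First quarter occurs at elongation 90°, i.e. at age 29.53 × 90/360 = 7.383 d.
Already past this cycle's first quarter; the next is at 7.383 + 29.53 = 36.913 d, so 36.913 − 10.8 = 26.113 days.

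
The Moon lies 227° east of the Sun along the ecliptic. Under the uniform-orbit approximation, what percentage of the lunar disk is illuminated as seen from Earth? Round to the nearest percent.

cos 227° = (-0.682), so f = (1 − (-0.682))/2 = 0.841, i.e. 84%.

84%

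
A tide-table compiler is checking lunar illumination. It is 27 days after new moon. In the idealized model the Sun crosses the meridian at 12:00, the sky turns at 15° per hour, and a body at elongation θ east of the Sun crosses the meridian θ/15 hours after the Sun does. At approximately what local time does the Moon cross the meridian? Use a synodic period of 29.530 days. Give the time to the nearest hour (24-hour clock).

10:00

Phase angle: θ = 360°·(27 d)/(29.530 d) = 329.2°.
The Moon trails the Sun by θ/15 = 329.2/15 ≈ 21.94 hours.
12:00 + 21.94 h ≈ 09:57 → 10:00 to the nearest hour.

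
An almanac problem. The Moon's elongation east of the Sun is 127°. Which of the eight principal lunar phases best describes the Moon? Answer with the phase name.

The waxing gibbous sector spans roughly 112°–158°; 127° falls inside it.

waxing gibbous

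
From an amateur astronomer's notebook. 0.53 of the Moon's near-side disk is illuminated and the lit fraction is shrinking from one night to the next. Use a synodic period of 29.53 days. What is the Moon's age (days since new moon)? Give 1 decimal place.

21.9 days

cos θ = 1 − 2f = -0.060, giving a principal value of 93.4°.
Since the Moon is past full (waning), take the reflex angle: θ = 360° − 93.4° = 266.6°.
At 360°/29.53 d per day, 266.6° corresponds to 21.87 days.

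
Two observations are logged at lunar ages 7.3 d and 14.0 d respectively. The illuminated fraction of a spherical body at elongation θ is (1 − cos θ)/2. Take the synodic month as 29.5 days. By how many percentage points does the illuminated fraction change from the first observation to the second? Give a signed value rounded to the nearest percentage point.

+50 pp

First observation: θ = 360°·7.3/29.5 = 89.1°, so f = 0.492.
Second observation: θ = 170.8°, f = 0.994.
Δf = 0.994 − 0.492 = +0.502, i.e. +50 pp.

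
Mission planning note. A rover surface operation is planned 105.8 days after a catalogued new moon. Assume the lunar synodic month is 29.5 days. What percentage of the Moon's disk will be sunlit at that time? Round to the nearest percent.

93%

105.8/29.5 = 3.586 lunations, so 3 complete cycles and 17.30 d into the next.
Phase angle: θ = 360°·(17.30 d)/(29.5 d) = 211.1°.
Illuminated fraction = (1 − cos 211.1°)/2 = (1 − (-0.856))/2 ≈ 0.928, so 93%.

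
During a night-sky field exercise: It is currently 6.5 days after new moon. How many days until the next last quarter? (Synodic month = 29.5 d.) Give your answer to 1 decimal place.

Last quarter is 0.75 of the way through the cycle: age 0.75 × 29.5 = 22.125 d.
So 15.625 days remain (22.125 − 6.5).

15.6 days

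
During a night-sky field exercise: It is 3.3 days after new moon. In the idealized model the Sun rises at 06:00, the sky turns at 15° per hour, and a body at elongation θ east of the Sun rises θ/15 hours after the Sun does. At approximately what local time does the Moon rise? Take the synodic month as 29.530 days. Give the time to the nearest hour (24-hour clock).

09:00

Elongation θ = 360° × 3.3/29.530 ≈ 40.2°.
At 15° of sky rotation per hour, 40.2° corresponds to a 2.68 h lag.
06:00 + 2.68 h ≈ 08:41 → 09:00 to the nearest hour.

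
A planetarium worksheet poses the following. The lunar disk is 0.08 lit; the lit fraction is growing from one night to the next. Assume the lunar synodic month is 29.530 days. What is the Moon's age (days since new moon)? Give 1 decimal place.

2.7 days

Invert f = (1 − cos θ)/2 to get cos θ = 1 − 2(0.08) = 0.840, hence θ₀ = arccos 0.840 = 32.9°.
Before full moon the principal value applies: θ = 32.9°.
At 360°/29.530 d per day, 32.9° corresponds to 2.70 days.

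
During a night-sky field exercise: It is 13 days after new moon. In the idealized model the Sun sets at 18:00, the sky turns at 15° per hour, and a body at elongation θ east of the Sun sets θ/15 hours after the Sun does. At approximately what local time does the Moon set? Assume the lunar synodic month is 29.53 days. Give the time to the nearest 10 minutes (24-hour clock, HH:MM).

04:30

Phase angle: θ = 360°·(13 d)/(29.53 d) = 158.5°.
Delay after the Sun = 158.5° / (15°/h) ≈ 10.57 h.
18:00 + 10.566 h ≈ 04:34 → 04:30 to the nearest ten minutes.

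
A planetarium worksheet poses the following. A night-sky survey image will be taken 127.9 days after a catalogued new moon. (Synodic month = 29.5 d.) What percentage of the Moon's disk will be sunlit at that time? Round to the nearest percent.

Reduce mod P: 127.9 − 4×29.5 = 9.90 d into the current lunation.
The Moon has covered 9.90/29.5 of its cycle, so θ ≈ 360° × 9.90/29.5 = 120.8°.
Illuminated fraction = (1 − cos 120.8°)/2 = (1 − (-0.512))/2 ≈ 0.756, so 76%.

76%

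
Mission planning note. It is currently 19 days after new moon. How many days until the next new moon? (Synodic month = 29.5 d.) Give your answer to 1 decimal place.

10.5 days

One full lunation from the last new moon is 29.5 d; remaining = 29.5 − 19 = 10.500 d.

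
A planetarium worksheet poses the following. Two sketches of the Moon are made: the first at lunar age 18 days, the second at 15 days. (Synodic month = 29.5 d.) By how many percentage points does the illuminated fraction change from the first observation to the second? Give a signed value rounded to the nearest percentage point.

First observation: θ = 360°·18/29.5 = 219.7°, so f = 0.885.
Second observation: θ = 183.1°, f = 0.999.
Δf = 0.999 − 0.885 = +0.114, i.e. +11 pp.

+11 percentage points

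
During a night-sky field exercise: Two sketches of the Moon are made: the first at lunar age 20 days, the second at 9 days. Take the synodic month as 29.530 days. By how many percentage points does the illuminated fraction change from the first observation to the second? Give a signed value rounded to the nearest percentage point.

-5 pp

θ₁ = 360° × 20/29.530 = 243.8°, f₁ = (1 − cos θ₁)/2 = 0.721.
θ₂ = 360° × 9/29.530 = 109.7°, f₂ = (1 − cos θ₂)/2 = 0.669.
Change = f₂ − f₁ = -0.052 → -5 percentage points.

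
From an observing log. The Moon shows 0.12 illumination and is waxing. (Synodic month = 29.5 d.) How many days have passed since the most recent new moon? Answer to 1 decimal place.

Invert f = (1 − cos θ)/2 to get cos θ = 1 − 2(0.12) = 0.760, hence θ₀ = arccos 0.760 = 40.5°.
Before full moon the principal value applies: θ = 40.5°.
At 360°/29.5 d per day, 40.5° corresponds to 3.32 days.

3.3 days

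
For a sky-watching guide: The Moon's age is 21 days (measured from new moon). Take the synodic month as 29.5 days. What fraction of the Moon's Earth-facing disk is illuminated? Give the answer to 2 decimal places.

0.62

Phase angle: θ = 360°·(21 d)/(29.5 d) = 256.3°.
With cos θ = (-0.237), the lit fraction is (1 − (-0.237))/2 ≈ 0.619.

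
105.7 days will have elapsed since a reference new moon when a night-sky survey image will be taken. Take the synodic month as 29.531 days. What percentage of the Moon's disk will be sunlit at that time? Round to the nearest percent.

105.7/29.531 = 3.579 lunations, so 3 complete cycles and 17.11 d into the next.
Phase angle: θ = 360°·(17.11 d)/(29.531 d) = 208.5°.
With cos θ = (-0.878), the lit fraction is (1 − (-0.878))/2 ≈ 0.939, so 94%.

94%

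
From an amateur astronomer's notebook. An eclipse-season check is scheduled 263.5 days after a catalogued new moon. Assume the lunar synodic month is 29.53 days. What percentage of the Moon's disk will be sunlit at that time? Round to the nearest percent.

6%

263.5 d spans 8 complete synodic months (8 × 29.53 = 236.24 d) plus 27.26 d.
Elongation θ = 360° × 27.26/29.53 ≈ 332.3°.
cos 332.3° = 0.886, so f = (1 − 0.886)/2 = 0.057, so 6%.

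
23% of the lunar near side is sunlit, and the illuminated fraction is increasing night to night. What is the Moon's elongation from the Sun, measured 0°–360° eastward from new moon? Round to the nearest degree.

57°

From f = (1 − cos θ)/2: cos θ = 1 − 2×0.23 = 0.540; arccos → 57.3°.
Waxing ⇒ before full, so θ = 57.3°.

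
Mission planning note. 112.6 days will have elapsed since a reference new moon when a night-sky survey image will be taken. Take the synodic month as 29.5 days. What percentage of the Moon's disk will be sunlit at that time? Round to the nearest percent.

30%

112.6 d spans 3 complete synodic months (3 × 29.5 = 88.50 d) plus 24.10 d.
Phase angle: θ = 360°·(24.10 d)/(29.5 d) = 294.1°.
With cos θ = 0.408, the lit fraction is (1 − 0.408)/2 ≈ 0.296, so 30%.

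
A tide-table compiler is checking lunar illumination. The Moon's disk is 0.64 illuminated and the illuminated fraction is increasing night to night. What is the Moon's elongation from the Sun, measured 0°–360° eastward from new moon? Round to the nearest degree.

106°

Invert f = (1 − cos θ)/2 to get cos θ = 1 − 2(0.64) = -0.280, hence θ₀ = arccos -0.280 = 106.3°.
Waxing ⇒ before full, so θ = 106.3°.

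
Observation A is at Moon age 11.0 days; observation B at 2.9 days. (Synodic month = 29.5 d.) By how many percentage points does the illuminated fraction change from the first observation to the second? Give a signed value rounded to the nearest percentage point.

-76 percentage points

θ₁ = 360° × 11.0/29.5 = 134.2°, f₁ = (1 − cos θ₁)/2 = 0.849.
θ₂ = 360° × 2.9/29.5 = 35.4°, f₂ = (1 − cos θ₂)/2 = 0.092.
Change = f₂ − f₁ = -0.756 → -76 percentage points.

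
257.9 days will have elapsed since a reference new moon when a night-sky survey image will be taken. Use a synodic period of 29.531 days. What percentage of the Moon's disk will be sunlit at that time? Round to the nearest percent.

Reduce mod P: 257.9 − 8×29.531 = 21.65 d into the current lunation.
The Moon has covered 21.65/29.531 of its cycle, so θ ≈ 360° × 21.65/29.531 = 264.0°.
With cos θ = (-0.105), the lit fraction is (1 − (-0.105))/2 ≈ 0.553, so 55%.

55%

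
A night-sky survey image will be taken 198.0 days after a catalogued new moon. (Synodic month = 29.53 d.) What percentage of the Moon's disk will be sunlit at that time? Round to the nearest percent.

64%

Reduce mod P: 198.0 − 6×29.53 = 20.82 d into the current lunation.
Phase angle: θ = 360°·(20.82 d)/(29.53 d) = 253.8°.
With cos θ = (-0.279), the lit fraction is (1 − (-0.279))/2 ≈ 0.639, so 64%.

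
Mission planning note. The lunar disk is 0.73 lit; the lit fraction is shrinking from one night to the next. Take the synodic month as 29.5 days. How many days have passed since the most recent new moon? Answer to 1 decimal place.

19.9 days

From f = (1 − cos θ)/2: cos θ = 1 − 2×0.73 = -0.460; arccos → 117.4°.
A waning Moon lies in 180°–360°, so θ = 360° − 117.4° = 242.6°.
At 360°/29.5 d per day, 242.6° corresponds to 19.88 days.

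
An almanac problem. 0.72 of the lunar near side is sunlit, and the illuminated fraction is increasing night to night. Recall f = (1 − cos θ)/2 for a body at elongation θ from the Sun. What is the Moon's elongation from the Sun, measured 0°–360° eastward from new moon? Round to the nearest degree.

116°

Invert f = (1 − cos θ)/2 to get cos θ = 1 − 2(0.72) = -0.440, hence θ₀ = arccos -0.440 = 116.1°.
Waxing ⇒ before full, so θ = 116.1°.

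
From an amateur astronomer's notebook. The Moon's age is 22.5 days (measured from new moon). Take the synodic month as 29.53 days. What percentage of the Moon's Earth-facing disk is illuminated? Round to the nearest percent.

Phase angle: θ = 360°·(22.5 d)/(29.53 d) = 274.3°.
cos 274.3° = 0.075, so f = (1 − 0.075)/2 = 0.463, so 46%.

46%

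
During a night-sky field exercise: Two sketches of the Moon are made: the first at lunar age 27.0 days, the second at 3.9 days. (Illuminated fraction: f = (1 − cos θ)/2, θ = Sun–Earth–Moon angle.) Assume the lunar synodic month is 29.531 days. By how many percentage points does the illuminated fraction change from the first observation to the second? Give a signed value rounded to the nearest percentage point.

First observation: θ = 360°·27.0/29.531 = 329.1°, so f = 0.071.
Second observation: θ = 47.5°, f = 0.162.
Δf = 0.162 − 0.071 = +0.092, i.e. +9 pp.

+9 pp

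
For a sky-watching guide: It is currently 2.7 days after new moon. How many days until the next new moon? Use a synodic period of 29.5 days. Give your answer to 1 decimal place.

26.8 days

The next new moon completes the synodic month: 29.5 − 2.7 = 26.800 days.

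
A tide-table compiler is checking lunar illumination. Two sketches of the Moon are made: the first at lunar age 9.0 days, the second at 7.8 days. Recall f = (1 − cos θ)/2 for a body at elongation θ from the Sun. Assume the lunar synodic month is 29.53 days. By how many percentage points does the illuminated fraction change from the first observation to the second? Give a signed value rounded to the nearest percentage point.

First observation: θ = 360°·9.0/29.53 = 109.7°, so f = 0.669.
Second observation: θ = 95.1°, f = 0.544.
Δf = 0.544 − 0.669 = -0.124, i.e. -12 pp.

-12 percentage points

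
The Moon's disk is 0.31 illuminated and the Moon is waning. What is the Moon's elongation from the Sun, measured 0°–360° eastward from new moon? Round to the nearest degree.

292°

Invert f = (1 − cos θ)/2 to get cos θ = 1 − 2(0.31) = 0.380, hence θ₀ = arccos 0.380 = 67.7°.
A waning Moon lies in 180°–360°, so θ = 360° − 67.7° = 292.3°.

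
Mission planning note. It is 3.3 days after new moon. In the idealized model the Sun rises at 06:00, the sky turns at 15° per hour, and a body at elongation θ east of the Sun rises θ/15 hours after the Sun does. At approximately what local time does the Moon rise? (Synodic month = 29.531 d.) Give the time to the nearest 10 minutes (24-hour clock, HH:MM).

08:40

Phase angle: θ = 360°·(3.3 d)/(29.531 d) = 40.2°.
At 15° of sky rotation per hour, 40.2° corresponds to a 2.68 h lag.
06:00 + 2.682 h ≈ 08:41 → 08:40 to the nearest ten minutes.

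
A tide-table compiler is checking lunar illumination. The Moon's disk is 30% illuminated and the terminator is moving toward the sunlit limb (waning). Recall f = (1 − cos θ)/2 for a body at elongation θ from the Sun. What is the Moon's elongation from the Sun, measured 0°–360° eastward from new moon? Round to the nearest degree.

294°

cos θ = 1 − 2f = 0.400, giving a principal value of 66.4°.
A waning Moon lies in 180°–360°, so θ = 360° − 66.4° = 293.6°.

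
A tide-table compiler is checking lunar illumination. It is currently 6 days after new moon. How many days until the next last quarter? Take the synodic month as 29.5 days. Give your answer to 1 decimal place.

Last quarter occurs at elongation 270°, i.e. at age 29.5 × 270/360 = 22.125 d.
That is 22.125 − 6 = 16.125 days ahead.

16.1 days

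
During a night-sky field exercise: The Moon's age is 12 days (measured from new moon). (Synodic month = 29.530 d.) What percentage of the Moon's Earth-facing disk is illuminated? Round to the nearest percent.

92%

Phase angle: θ = 360°·(12 d)/(29.530 d) = 146.3°.
Illuminated fraction = (1 − cos 146.3°)/2 = (1 − (-0.832))/2 ≈ 0.916, so 92%.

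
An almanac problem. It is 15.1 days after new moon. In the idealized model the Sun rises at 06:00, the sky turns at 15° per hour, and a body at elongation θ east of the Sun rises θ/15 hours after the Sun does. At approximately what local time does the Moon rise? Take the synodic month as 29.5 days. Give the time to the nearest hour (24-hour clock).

Phase angle: θ = 360°·(15.1 d)/(29.5 d) = 184.3°.
At 15° of sky rotation per hour, 184.3° corresponds to a 12.28 h lag.
06:00 + 12.28 h ≈ 18:17 → 18:00 to the nearest hour.

18:00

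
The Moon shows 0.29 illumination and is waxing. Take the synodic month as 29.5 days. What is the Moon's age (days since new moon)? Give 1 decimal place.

cos θ = 1 − 2f = 0.420, giving a principal value of 65.2°.
Before full moon the principal value applies: θ = 65.2°.
Age = 29.5 × 65.2°/360° ≈ 5.34 days.

5.3 days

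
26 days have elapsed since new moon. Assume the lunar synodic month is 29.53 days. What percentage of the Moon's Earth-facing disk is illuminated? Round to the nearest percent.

13%

Phase angle: θ = 360°·(26 d)/(29.53 d) = 317.0°.
cos 317.0° = 0.731, so f = (1 − 0.731)/2 = 0.135, so 13%.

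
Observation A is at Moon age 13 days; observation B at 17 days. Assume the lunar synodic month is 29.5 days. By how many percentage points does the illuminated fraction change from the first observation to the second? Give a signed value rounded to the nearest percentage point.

First observation: θ = 360°·13/29.5 = 158.6°, so f = 0.966.
Second observation: θ = 207.5°, f = 0.944.
Δf = 0.944 − 0.966 = -0.022, i.e. -2 pp.

-2 pp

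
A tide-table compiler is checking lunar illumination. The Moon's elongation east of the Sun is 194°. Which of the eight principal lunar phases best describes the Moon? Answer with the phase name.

The full moon sector spans roughly 158°–202°; 194° falls inside it.

full moon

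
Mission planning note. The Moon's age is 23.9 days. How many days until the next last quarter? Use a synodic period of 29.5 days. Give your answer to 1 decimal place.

Last quarter is 0.75 of the way through the cycle: age 0.75 × 29.5 = 22.125 d.
Already past this cycle's last quarter; the next is at 22.125 + 29.5 = 51.625 d, so 51.625 − 23.9 = 27.725 days.

27.7 days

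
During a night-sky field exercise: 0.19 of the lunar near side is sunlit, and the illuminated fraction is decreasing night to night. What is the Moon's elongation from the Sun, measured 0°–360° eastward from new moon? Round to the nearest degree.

cos θ = 1 − 2f = 0.620, giving a principal value of 51.7°.
Waning ⇒ past full, so θ = 360° − 51.7° = 308.3°.

308°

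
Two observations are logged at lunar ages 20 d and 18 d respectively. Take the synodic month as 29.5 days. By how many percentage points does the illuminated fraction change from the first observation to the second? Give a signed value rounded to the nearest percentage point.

θ₁ = 360° × 20/29.5 = 244.1°, f₁ = (1 − cos θ₁)/2 = 0.719.
θ₂ = 360° × 18/29.5 = 219.7°, f₂ = (1 − cos θ₂)/2 = 0.885.
Change = f₂ − f₁ = +0.166 → +17 percentage points.

+17 pp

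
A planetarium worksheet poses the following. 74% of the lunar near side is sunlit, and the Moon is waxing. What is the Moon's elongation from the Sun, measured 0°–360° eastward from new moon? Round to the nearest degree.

119°

From f = (1 − cos θ)/2: cos θ = 1 − 2×0.74 = -0.480; arccos → 118.7°.
The Moon is waxing (0°–180°), so θ = 118.7° directly.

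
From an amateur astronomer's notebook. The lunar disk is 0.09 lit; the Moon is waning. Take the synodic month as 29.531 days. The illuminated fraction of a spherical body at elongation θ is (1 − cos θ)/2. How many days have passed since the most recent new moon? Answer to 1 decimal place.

26.7 days

From f = (1 − cos θ)/2: cos θ = 1 − 2×0.09 = 0.820; arccos → 34.9°.
A waning Moon lies in 180°–360°, so θ = 360° − 34.9° = 325.1°.
Age = 29.531 × 325.1°/360° ≈ 26.67 days.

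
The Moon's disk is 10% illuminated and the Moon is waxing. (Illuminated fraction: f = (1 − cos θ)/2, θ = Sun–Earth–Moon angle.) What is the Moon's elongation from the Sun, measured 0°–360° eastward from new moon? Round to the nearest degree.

From f = (1 − cos θ)/2: cos θ = 1 − 2×0.10 = 0.800; arccos → 36.9°.
Before full moon the principal value applies: θ = 36.9°.

37°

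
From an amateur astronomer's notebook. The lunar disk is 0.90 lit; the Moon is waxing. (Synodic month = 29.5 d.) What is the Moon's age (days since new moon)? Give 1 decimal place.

From f = (1 − cos θ)/2: cos θ = 1 − 2×0.90 = -0.800; arccos → 143.1°.
The Moon is waxing (0°–180°), so θ = 143.1° directly.
That fraction of the synodic month is 143.1/360 × 29.5 d ≈ 11.73 d.

11.7 days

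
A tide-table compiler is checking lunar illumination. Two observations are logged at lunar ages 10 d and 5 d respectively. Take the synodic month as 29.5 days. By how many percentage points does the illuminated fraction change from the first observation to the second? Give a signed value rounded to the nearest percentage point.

-51 percentage points

θ₁ = 360° × 10/29.5 = 122.0°, f₁ = (1 − cos θ₁)/2 = 0.765.
θ₂ = 360° × 5/29.5 = 61.0°, f₂ = (1 − cos θ₂)/2 = 0.258.
Change = f₂ − f₁ = -0.507 → -51 percentage points.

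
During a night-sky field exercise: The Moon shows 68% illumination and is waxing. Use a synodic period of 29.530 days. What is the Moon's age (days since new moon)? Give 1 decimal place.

Invert f = (1 − cos θ)/2 to get cos θ = 1 − 2(0.68) = -0.360, hence θ₀ = arccos -0.360 = 111.1°.
Waxing ⇒ before full, so θ = 111.1°.
At 360°/29.530 d per day, 111.1° corresponds to 9.11 days.

9.1 days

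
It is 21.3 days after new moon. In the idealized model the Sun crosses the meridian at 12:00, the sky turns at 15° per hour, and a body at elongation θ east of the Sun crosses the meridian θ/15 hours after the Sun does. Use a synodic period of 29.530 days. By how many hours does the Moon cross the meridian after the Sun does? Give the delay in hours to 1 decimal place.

17.3 h

The Moon has covered 21.3/29.530 of its cycle, so θ ≈ 360° × 21.3/29.530 = 259.7°.
The Moon trails the Sun by θ/15 = 259.7/15 ≈ 17.31 hours.
So the Moon crosses the meridian 17.31 h after the Sun.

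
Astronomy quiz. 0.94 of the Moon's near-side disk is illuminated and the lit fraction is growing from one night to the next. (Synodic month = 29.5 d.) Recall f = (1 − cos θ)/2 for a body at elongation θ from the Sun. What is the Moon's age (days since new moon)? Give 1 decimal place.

cos θ = 1 − 2f = -0.880, giving a principal value of 151.6°.
Waxing ⇒ before full, so θ = 151.6°.
That fraction of the synodic month is 151.6/360 × 29.5 d ≈ 12.43 d.

12.4 days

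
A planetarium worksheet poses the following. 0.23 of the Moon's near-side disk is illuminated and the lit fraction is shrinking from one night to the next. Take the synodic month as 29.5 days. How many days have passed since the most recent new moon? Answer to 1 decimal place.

24.8 days

Invert f = (1 − cos θ)/2 to get cos θ = 1 − 2(0.23) = 0.540, hence θ₀ = arccos 0.540 = 57.3°.
Since the Moon is past full (waning), take the reflex angle: θ = 360° − 57.3° = 302.7°.
Age = 29.5 × 302.7°/360° ≈ 24.80 days.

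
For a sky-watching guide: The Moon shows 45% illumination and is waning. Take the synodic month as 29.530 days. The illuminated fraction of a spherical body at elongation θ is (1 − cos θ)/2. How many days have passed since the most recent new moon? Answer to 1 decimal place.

Invert f = (1 − cos θ)/2 to get cos θ = 1 − 2(0.45) = 0.100, hence θ₀ = arccos 0.100 = 84.3°.
Since the Moon is past full (waning), take the reflex angle: θ = 360° − 84.3° = 275.7°.
Age = 29.530 × 275.7°/360° ≈ 22.62 days.

22.6 days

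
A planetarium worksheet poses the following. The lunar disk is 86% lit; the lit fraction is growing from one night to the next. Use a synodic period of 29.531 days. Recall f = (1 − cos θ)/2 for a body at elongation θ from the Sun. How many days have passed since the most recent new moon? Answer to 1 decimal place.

11.2 days

Invert f = (1 − cos θ)/2 to get cos θ = 1 − 2(0.86) = -0.720, hence θ₀ = arccos -0.720 = 136.1°.
Waxing ⇒ before full, so θ = 136.1°.
Age = 29.531 × 136.1°/360° ≈ 11.16 days.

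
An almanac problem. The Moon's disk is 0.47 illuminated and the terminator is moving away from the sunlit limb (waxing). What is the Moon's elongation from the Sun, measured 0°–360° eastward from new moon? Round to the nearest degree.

From f = (1 − cos θ)/2: cos θ = 1 − 2×0.47 = 0.060; arccos → 86.6°.
The Moon is waxing (0°–180°), so θ = 86.6° directly.

87°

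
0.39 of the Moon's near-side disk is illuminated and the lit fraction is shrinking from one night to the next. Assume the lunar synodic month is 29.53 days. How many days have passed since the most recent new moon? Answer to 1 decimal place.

23.2 days

Invert f = (1 − cos θ)/2 to get cos θ = 1 − 2(0.39) = 0.220, hence θ₀ = arccos 0.220 = 77.3°.
Waning ⇒ past full, so θ = 360° − 77.3° = 282.7°.
Age = 29.53 × 282.7°/360° ≈ 23.19 days.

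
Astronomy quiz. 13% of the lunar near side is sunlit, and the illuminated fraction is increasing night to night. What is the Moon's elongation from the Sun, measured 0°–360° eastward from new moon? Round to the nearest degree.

42°

Invert f = (1 − cos θ)/2 to get cos θ = 1 − 2(0.13) = 0.740, hence θ₀ = arccos 0.740 = 42.3°.
Before full moon the principal value applies: θ = 42.3°.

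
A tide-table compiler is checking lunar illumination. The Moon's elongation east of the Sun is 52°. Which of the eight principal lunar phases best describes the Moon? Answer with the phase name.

waxing crescent

52° lies in the waxing crescent sector of the 8-phase cycle.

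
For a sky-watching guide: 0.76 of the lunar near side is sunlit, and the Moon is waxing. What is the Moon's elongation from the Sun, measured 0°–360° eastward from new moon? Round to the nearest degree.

From f = (1 − cos θ)/2: cos θ = 1 − 2×0.76 = -0.520; arccos → 121.3°.
Waxing ⇒ before full, so θ = 121.3°.

121°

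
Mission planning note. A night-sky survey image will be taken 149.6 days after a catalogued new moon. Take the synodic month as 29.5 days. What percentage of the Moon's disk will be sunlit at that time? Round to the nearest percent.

Reduce mod P: 149.6 − 5×29.5 = 2.10 d into the current lunation.
The Moon has covered 2.10/29.5 of its cycle, so θ ≈ 360° × 2.10/29.5 = 25.6°.
Illuminated fraction = (1 − cos 25.6°)/2 = (1 − 0.902)/2 ≈ 0.049, so 5%.

5%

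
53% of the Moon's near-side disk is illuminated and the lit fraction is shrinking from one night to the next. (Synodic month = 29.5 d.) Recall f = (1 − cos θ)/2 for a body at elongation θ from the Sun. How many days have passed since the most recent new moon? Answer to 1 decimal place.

21.8 days

Invert f = (1 − cos θ)/2 to get cos θ = 1 − 2(0.53) = -0.060, hence θ₀ = arccos -0.060 = 93.4°.
A waning Moon lies in 180°–360°, so θ = 360° − 93.4° = 266.6°.
At 360°/29.5 d per day, 266.6° corresponds to 21.84 days.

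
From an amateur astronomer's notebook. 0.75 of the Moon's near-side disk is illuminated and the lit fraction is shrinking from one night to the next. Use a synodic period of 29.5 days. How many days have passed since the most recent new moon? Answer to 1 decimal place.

19.7 days

Invert f = (1 − cos θ)/2 to get cos θ = 1 − 2(0.75) = -0.500, hence θ₀ = arccos -0.500 = 120.0°.
A waning Moon lies in 180°–360°, so θ = 360° − 120.0° = 240.0°.
That fraction of the synodic month is 240.0/360 × 29.5 d ≈ 19.67 d.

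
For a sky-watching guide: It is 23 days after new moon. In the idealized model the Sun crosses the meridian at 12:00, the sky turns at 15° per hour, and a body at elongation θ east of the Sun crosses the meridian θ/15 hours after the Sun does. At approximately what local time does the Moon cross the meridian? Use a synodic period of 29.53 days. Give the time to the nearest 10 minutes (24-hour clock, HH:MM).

06:40

Elongation θ = 360° × 23/29.53 ≈ 280.4°.
Delay after the Sun = 280.4° / (15°/h) ≈ 18.69 h.
12:00 + 18.693 h ≈ 06:42 → 06:40 to the nearest ten minutes.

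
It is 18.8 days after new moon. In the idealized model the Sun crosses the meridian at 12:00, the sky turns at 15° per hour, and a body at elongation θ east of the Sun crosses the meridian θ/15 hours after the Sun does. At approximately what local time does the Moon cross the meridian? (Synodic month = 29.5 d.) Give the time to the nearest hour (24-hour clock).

The Moon has covered 18.8/29.5 of its cycle, so θ ≈ 360° × 18.8/29.5 = 229.4°.
The Moon trails the Sun by θ/15 = 229.4/15 ≈ 15.29 hours.
12:00 + 15.29 h ≈ 03:18 → 03:00 to the nearest hour.

03:00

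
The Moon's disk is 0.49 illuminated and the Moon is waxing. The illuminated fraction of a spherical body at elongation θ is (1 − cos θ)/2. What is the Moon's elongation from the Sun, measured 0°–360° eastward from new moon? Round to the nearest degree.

Invert f = (1 − cos θ)/2 to get cos θ = 1 − 2(0.49) = 0.020, hence θ₀ = arccos 0.020 = 88.9°.
Waxing ⇒ before full, so θ = 88.9°.

89°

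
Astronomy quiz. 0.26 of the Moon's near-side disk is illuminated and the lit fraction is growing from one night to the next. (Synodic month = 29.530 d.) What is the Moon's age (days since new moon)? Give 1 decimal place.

Invert f = (1 − cos θ)/2 to get cos θ = 1 − 2(0.26) = 0.480, hence θ₀ = arccos 0.480 = 61.3°.
Waxing ⇒ before full, so θ = 61.3°.
At 360°/29.530 d per day, 61.3° corresponds to 5.03 days.

5.0 days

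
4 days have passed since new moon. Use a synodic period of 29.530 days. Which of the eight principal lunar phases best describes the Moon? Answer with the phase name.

waxing crescent

At 4/29.530 of the cycle, θ ≈ 49° — the waxing crescent range.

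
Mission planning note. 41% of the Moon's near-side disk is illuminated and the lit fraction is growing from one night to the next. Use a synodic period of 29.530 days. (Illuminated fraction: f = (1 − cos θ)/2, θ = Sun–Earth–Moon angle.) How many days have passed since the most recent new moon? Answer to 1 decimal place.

6.5 days

From f = (1 − cos θ)/2: cos θ = 1 − 2×0.41 = 0.180; arccos → 79.6°.
Waxing ⇒ before full, so θ = 79.6°.
At 360°/29.530 d per day, 79.6° corresponds to 6.53 days.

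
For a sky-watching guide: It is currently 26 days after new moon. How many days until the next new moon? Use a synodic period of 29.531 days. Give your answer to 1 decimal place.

The next new moon completes the synodic month: 29.531 − 26 = 3.531 days.

3.5 days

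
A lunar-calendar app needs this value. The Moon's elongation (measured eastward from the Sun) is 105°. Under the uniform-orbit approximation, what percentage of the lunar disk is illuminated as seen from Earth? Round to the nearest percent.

63%

cos 105° = (-0.259), so f = (1 − (-0.259))/2 = 0.629, i.e. 63%.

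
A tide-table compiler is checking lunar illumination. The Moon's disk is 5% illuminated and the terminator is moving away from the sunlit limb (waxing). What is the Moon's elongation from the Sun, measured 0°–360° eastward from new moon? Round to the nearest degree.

26°

Invert f = (1 − cos θ)/2 to get cos θ = 1 − 2(0.05) = 0.900, hence θ₀ = arccos 0.900 = 25.8°.
Before full moon the principal value applies: θ = 25.8°.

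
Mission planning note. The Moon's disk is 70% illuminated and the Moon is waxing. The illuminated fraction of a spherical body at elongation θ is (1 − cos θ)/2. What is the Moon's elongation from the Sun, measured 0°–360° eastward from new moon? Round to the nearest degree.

Invert f = (1 − cos θ)/2 to get cos θ = 1 − 2(0.70) = -0.400, hence θ₀ = arccos -0.400 = 113.6°.
The Moon is waxing (0°–180°), so θ = 113.6° directly.

114°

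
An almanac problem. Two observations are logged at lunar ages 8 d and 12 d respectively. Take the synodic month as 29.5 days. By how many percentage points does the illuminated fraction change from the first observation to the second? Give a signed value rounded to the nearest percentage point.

θ₁ = 360° × 8/29.5 = 97.6°, f₁ = (1 − cos θ₁)/2 = 0.566.
θ₂ = 360° × 12/29.5 = 146.4°, f₂ = (1 − cos θ₂)/2 = 0.917.
Change = f₂ − f₁ = +0.350 → +35 percentage points.

+35 pp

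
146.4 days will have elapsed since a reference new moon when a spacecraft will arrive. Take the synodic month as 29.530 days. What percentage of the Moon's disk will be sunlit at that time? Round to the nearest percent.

146.4/29.530 = 4.958 lunations, so 4 complete cycles and 28.28 d into the next.
The Moon has covered 28.28/29.530 of its cycle, so θ ≈ 360° × 28.28/29.530 = 344.8°.
Illuminated fraction = (1 − cos 344.8°)/2 = (1 − 0.965)/2 ≈ 0.018, so 2%.

2%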